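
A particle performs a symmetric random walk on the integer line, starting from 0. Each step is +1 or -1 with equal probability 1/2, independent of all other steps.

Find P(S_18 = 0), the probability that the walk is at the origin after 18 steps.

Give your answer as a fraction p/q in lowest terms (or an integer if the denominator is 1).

To return to 0 after 18 steps: need exactly 9 steps of +1 and 9 of -1.
Favorable paths: C(18,9) = 48620
Total paths: 2^18 = 262144
P = 48620/262144 = 12155/65536

Answer: 12155/65536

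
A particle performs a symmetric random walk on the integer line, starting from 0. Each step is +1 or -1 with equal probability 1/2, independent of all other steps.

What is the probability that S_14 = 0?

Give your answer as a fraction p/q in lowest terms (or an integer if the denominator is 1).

To return to 0 after 14 steps: need exactly 7 steps of +1 and 7 of -1.
Favorable paths: C(14,7) = 3432
Total paths: 2^14 = 16384
P = 3432/16384 = 429/2048

Answer: 429/2048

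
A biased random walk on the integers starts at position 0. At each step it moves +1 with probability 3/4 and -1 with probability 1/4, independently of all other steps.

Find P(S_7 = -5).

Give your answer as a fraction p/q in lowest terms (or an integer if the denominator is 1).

Answer: 21/16384

Derivation:
To reach position -5 after 7 steps: need 1 step of +1 and 6 steps of -1.
Number of such sequences: C(7,1) = 7
Each has probability (3/4)^1 · (1/4)^6 = 3/16384
P = 7 · 3/16384 = 21/16384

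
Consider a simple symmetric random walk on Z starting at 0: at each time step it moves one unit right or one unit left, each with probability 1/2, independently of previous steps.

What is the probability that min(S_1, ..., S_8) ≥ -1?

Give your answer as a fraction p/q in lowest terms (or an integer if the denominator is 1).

Answer: 63/128

Derivation:
Let f(t,s) = #length-t paths at position s with S_1..S_t all ≥ -1.
f(t,s) = f(t-1,s-1) + f(t-1,s+1) for s ≥ -1; f(t,s) = 0 for s < -1.
t=0: f(0,0)=1
t=1: f(1,-1)=1 f(1,1)=1
t=2: f(2,0)=2 f(2,2)=1
t=3: f(3,-1)=2 f(3,1)=3 f(3,3)=1
t=4: f(4,0)=5 f(4,2)=4 f(4,4)=1
t=5: f(5,-1)=5 f(5,1)=9 f(5,3)=5 f(5,5)=1
t=6: f(6,0)=14 f(6,2)=14 f(6,4)=6 f(6,6)=1
t=7: f(7,-1)=14 f(7,1)=28 f(7,3)=20 f(7,5)=7 f(7,7)=1
t=8: f(8,0)=42 f(8,2)=48 f(8,4)=27 f(8,6)=8 f(8,8)=1
Σ_s f(8,s) = 126
P = 126/256 = 63/128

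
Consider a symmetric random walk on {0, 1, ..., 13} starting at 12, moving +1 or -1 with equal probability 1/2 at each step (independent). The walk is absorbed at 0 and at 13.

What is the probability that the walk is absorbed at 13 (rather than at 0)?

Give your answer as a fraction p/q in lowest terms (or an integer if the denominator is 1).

Symmetric walk (p = 1/2): the harmonic-function argument gives P(hit 13 before 0 | start at 12) = a/N.
P = 12/13 = 12/13

Answer: 12/13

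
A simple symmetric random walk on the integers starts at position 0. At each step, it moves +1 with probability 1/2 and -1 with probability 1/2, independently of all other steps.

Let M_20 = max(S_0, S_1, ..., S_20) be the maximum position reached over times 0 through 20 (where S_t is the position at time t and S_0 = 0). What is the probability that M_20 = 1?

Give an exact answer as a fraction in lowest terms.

Answer: 20995/131072

Derivation:
Let M_20 = max(S_0,...,S_20). Use the reflection principle: for j ≥ 1, #{paths with M_20 ≥ j} = #{S_20 ≥ j} + #{S_20 ≥ j+1}.
By reflection, #{M_20 ≥ 1} = #{S_20 ≥ 1} + #{S_20 ≥ 2} = 431910 + 431910 = 863820.
#{M_20 ≥ 2} = #{S_20 ≥ 2} + #{S_20 ≥ 3} = 431910 + 263950 = 695860.
#{M_20 = 1} = 863820 - 695860 = 167960.
P(M_20 = 1) = 167960/1048576 = 20995/131072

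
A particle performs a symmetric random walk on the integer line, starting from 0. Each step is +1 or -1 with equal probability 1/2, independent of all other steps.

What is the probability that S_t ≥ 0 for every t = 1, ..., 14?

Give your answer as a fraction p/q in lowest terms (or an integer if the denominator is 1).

Let f(t,s) = #length-t paths at position s with S_1..S_t all ≥ 0.
f(t,s) = f(t-1,s-1) + f(t-1,s+1) for s ≥ 0; f(t,s) = 0 for s < 0.
t=0: f(0,0)=1
t=1: f(1,1)=1
t=2: f(2,0)=1 f(2,2)=1
t=3: f(3,1)=2 f(3,3)=1
t=4: f(4,0)=2 f(4,2)=3 f(4,4)=1
t=5: f(5,1)=5 f(5,3)=4 f(5,5)=1
t=6: f(6,0)=5 f(6,2)=9 f(6,4)=5 f(6,6)=1
t=7: f(7,1)=14 f(7,3)=14 f(7,5)=6 f(7,7)=1
t=8: f(8,0)=14 f(8,2)=28 f(8,4)=20 f(8,6)=7 f(8,8)=1
t=9: f(9,1)=42 f(9,3)=48 f(9,5)=27 f(9,7)=8 f(9,9)=1
t=10: f(10,0)=42 f(10,2)=90 f(10,4)=75 f(10,6)=35 f(10,8)=9 f(10,10)=1
t=11: f(11,1)=132 f(11,3)=165 f(11,5)=110 f(11,7)=44 f(11,9)=10 f(11,11)=1
t=12: f(12,0)=132 f(12,2)=297 f(12,4)=275 f(12,6)=154 f(12,8)=54 f(12,10)=11 f(12,12)=1
t=13: f(13,1)=429 f(13,3)=572 f(13,5)=429 f(13,7)=208 f(13,9)=65 f(13,11)=12 f(13,13)=1
t=14: f(14,0)=429 f(14,2)=1001 f(14,4)=1001 f(14,6)=637 f(14,8)=273 f(14,10)=77 f(14,12)=13 f(14,14)=1
Σ_s f(14,s) = 3432
P = 3432/16384 = 429/2048

Answer: 429/2048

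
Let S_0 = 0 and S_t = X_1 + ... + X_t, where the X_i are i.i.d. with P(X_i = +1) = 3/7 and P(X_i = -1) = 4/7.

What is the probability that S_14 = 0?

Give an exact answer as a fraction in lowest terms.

To be at 0 after 14 steps: need exactly 7 steps of +1 and 7 of -1.
Number of such sequences: C(14,7) = 3432
Each has probability (3/7)^7 · (4/7)^7 = 35831808/678223072849
P = 3432 · 35831808/678223072849 = 122974765056/678223072849

Answer: 122974765056/678223072849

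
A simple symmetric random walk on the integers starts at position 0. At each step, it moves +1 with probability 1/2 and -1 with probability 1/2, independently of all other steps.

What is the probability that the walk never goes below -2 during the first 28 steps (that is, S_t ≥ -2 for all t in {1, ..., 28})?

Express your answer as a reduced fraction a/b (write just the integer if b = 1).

Answer: 14375115/33554432

Derivation:
Let f(t,s) = #length-t paths at position s with S_1..S_t all ≥ -2.
f(t,s) = f(t-1,s-1) + f(t-1,s+1) for s ≥ -2; f(t,s) = 0 for s < -2.
t=0: f(0,0)=1
t=1: f(1,-1)=1 f(1,1)=1
t=2: f(2,-2)=1 f(2,0)=2 f(2,2)=1
t=3: f(3,-1)=3 f(3,1)=3 f(3,3)=1
t=4: f(4,-2)=3 f(4,0)=6 f(4,2)=4 f(4,4)=1
t=5: f(5,-1)=9 f(5,1)=10 f(5,3)=5 f(5,5)=1
t=6: f(6,-2)=9 f(6,0)=19 f(6,2)=15 f(6,4)=6 f(6,6)=1
t=7: f(7,-1)=28 f(7,1)=34 f(7,3)=21 f(7,5)=7 f(7,7)=1
t=8: f(8,-2)=28 f(8,0)=62 f(8,2)=55 f(8,4)=28 f(8,6)=8 f(8,8)=1
t=9: f(9,-1)=90 f(9,1)=117 f(9,3)=83 f(9,5)=36 f(9,7)=9 f(9,9)=1
t=10: f(10,-2)=90 f(10,0)=207 f(10,2)=200 f(10,4)=119 f(10,6)=45 f(10,8)=10 f(10,10)=1
t=11: f(11,-1)=297 f(11,1)=407 f(11,3)=319 f(11,5)=164 f(11,7)=55 f(11,9)=11 f(11,11)=1
t=12: f(12,-2)=297 f(12,0)=704 f(12,2)=726 f(12,4)=483 f(12,6)=219 f(12,8)=66 f(12,10)=12 f(12,12)=1
t=13: f(13,-1)=1001 f(13,1)=1430 f(13,3)=1209 f(13,5)=702 f(13,7)=285 f(13,9)=78 f(13,11)=13 f(13,13)=1
t=14: f(14,-2)=1001 f(14,0)=2431 f(14,2)=2639 f(14,4)=1911 f(14,6)=987 f(14,8)=363 f(14,10)=91 f(14,12)=14 f(14,14)=1
t=15: f(15,-1)=3432 f(15,1)=5070 f(15,3)=4550 f(15,5)=2898 f(15,7)=1350 f(15,9)=454 f(15,11)=105 f(15,13)=15 f(15,15)=1
t=16: f(16,-2)=3432 f(16,0)=8502 f(16,2)=9620 f(16,4)=7448 f(16,6)=4248 f(16,8)=1804 f(16,10)=559 f(16,12)=120 f(16,14)=16 f(16,16)=1
t=17: f(17,-1)=11934 f(17,1)=18122 f(17,3)=17068 f(17,5)=11696 f(17,7)=6052 f(17,9)=2363 f(17,11)=679 f(17,13)=136 f(17,15)=17 f(17,17)=1
t=18: f(18,-2)=11934 f(18,0)=30056 f(18,2)=35190 f(18,4)=28764 f(18,6)=17748 f(18,8)=8415 f(18,10)=3042 f(18,12)=815 f(18,14)=153 f(18,16)=18 f(18,18)=1
t=19: f(19,-1)=41990 f(19,1)=65246 f(19,3)=63954 f(19,5)=46512 f(19,7)=26163 f(19,9)=11457 f(19,11)=3857 f(19,13)=968 f(19,15)=171 f(19,17)=19 f(19,19)=1
t=20: f(20,-2)=41990 f(20,0)=107236 f(20,2)=129200 f(20,4)=110466 f(20,6)=72675 f(20,8)=37620 f(20,10)=15314 f(20,12)=4825 f(20,14)=1139 f(20,16)=190 f(20,18)=20 f(20,20)=1
t=21: f(21,-1)=149226 f(21,1)=236436 f(21,3)=239666 f(21,5)=183141 f(21,7)=110295 f(21,9)=52934 f(21,11)=20139 f(21,13)=5964 f(21,15)=1329 f(21,17)=210 f(21,19)=21 f(21,21)=1
t=22: f(22,-2)=149226 f(22,0)=385662 f(22,2)=476102 f(22,4)=422807 f(22,6)=293436 f(22,8)=163229 f(22,10)=73073 f(22,12)=26103 f(22,14)=7293 f(22,16)=1539 f(22,18)=231 f(22,20)=22 f(22,22)=1
t=23: f(23,-1)=534888 f(23,1)=861764 f(23,3)=898909 f(23,5)=716243 f(23,7)=456665 f(23,9)=236302 f(23,11)=99176 f(23,13)=33396 f(23,15)=8832 f(23,17)=1770 f(23,19)=253 f(23,21)=23 f(23,23)=1
t=24: f(24,-2)=534888 f(24,0)=1396652 f(24,2)=1760673 f(24,4)=1615152 f(24,6)=1172908 f(24,8)=692967 f(24,10)=335478 f(24,12)=132572 f(24,14)=42228 f(24,16)=10602 f(24,18)=2023 f(24,20)=276 f(24,22)=24 f(24,24)=1
t=25: f(25,-1)=1931540 f(25,1)=3157325 f(25,3)=3375825 f(25,5)=2788060 f(25,7)=1865875 f(25,9)=1028445 f(25,11)=468050 f(25,13)=174800 f(25,15)=52830 f(25,17)=12625 f(25,19)=2299 f(25,21)=300 f(25,23)=25 f(25,25)=1
t=26: f(26,-2)=1931540 f(26,0)=5088865 f(26,2)=6533150 f(26,4)=6163885 f(26,6)=4653935 f(26,8)=2894320 f(26,10)=1496495 f(26,12)=642850 f(26,14)=227630 f(26,16)=65455 f(26,18)=14924 f(26,20)=2599 f(26,22)=325 f(26,24)=26 f(26,26)=1
t=27: f(27,-1)=7020405 f(27,1)=11622015 f(27,3)=12697035 f(27,5)=10817820 f(27,7)=7548255 f(27,9)=4390815 f(27,11)=2139345 f(27,13)=870480 f(27,15)=293085 f(27,17)=80379 f(27,19)=17523 f(27,21)=2924 f(27,23)=351 f(27,25)=27 f(27,27)=1
t=28: f(28,-2)=7020405 f(28,0)=18642420 f(28,2)=24319050 f(28,4)=23514855 f(28,6)=18366075 f(28,8)=11939070 f(28,10)=6530160 f(28,12)=3009825 f(28,14)=1163565 f(28,16)=373464 f(28,18)=97902 f(28,20)=20447 f(28,22)=3275 f(28,24)=378 f(28,26)=28 f(28,28)=1
Σ_s f(28,s) = 115000920
P = 115000920/268435456 = 14375115/33554432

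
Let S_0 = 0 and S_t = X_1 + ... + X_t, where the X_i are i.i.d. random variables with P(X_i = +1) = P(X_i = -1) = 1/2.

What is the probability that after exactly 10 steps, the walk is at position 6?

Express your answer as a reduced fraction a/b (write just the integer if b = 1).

Answer: 45/1024

Derivation:
To reach position 6 after 10 steps: need 8 steps of +1 and 2 of -1.
Favorable paths: C(10,8) = 45
Total paths: 2^10 = 1024
P = 45/1024 = 45/1024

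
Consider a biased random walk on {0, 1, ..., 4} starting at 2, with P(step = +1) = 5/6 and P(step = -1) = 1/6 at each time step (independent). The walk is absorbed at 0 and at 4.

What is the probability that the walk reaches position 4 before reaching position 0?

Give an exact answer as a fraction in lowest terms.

Biased walk: p = 5/6, q = 1/6, r = q/p = 1/5
Gambler's ruin: P(hit 4 before 0 | start at 2) = (1 - r^a)/(1 - r^N)
r^2 = 1/25; r^4 = 1/625
P = (1 - 1/25) / (1 - 1/625) = 24/25 / 624/625 = 25/26

Answer: 25/26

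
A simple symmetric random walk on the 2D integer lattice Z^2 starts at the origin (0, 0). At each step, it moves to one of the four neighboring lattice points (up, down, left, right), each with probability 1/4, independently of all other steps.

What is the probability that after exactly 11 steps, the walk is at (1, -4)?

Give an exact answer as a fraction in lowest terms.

Let h be the number of horizontal steps (so 11-h are vertical). To end at (1,-4) need (h+1)/2 right-steps and ((11-h)-4)/2 up-steps.
Sum over h with 1 ≤ h ≤ 7, h ≡ 1 (mod 2), 11-h ≡ 0 (mod 2):
h=1: C(11,1)·C(1,1)·C(10,3) = 11·1·120 = 1320
h=3: C(11,3)·C(3,2)·C(8,2) = 165·3·28 = 13860
h=5: C(11,5)·C(5,3)·C(6,1) = 462·10·6 = 27720
h=7: C(11,7)·C(7,4)·C(4,0) = 330·35·1 = 11550
Total favorable: 54450
Total paths: 4^11 = 4194304
P = 54450/4194304 = 27225/2097152

Answer: 27225/2097152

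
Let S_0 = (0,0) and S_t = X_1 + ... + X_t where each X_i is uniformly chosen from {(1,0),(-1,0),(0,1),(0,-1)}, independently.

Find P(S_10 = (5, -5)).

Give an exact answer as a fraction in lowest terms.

Let h be the number of horizontal steps (so 10-h are vertical). To end at (5,-5) need (h+5)/2 right-steps and ((10-h)-5)/2 up-steps.
Sum over h with 5 ≤ h ≤ 5, h ≡ 1 (mod 2), 10-h ≡ 1 (mod 2):
h=5: C(10,5)·C(5,5)·C(5,0) = 252·1·1 = 252
Total favorable: 252
Total paths: 4^10 = 1048576
P = 252/1048576 = 63/262144

Answer: 63/262144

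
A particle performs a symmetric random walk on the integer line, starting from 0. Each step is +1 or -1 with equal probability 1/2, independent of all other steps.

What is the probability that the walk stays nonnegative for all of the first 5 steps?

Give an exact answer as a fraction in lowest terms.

Answer: 5/16

Derivation:
Let f(t,s) = #length-t paths at position s with S_1..S_t all ≥ 0.
f(t,s) = f(t-1,s-1) + f(t-1,s+1) for s ≥ 0; f(t,s) = 0 for s < 0.
t=0: f(0,0)=1
t=1: f(1,1)=1
t=2: f(2,0)=1 f(2,2)=1
t=3: f(3,1)=2 f(3,3)=1
t=4: f(4,0)=2 f(4,2)=3 f(4,4)=1
t=5: f(5,1)=5 f(5,3)=4 f(5,5)=1
Σ_s f(5,s) = 10
P = 10/32 = 5/16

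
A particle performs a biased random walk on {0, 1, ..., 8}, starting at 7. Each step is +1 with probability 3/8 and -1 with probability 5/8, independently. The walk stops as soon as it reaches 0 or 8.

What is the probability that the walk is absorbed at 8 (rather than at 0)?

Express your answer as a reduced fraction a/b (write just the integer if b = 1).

Biased walk: p = 3/8, q = 5/8, r = q/p = 5/3
Gambler's ruin: P(hit 8 before 0 | start at 7) = (1 - r^a)/(1 - r^N)
r^7 = 78125/2187; r^8 = 390625/6561
P = (1 - 78125/2187) / (1 - 390625/6561) = -75938/2187 / -384064/6561 = 113907/192032

Answer: 113907/192032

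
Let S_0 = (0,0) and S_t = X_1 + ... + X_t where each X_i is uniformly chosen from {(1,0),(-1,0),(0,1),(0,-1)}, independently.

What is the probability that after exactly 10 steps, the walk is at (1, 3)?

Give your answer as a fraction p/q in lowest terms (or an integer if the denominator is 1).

Let h be the number of horizontal steps (so 10-h are vertical). To end at (1,3) need (h+1)/2 right-steps and ((10-h)+3)/2 up-steps.
Sum over h with 1 ≤ h ≤ 7, h ≡ 1 (mod 2), 10-h ≡ 1 (mod 2):
h=1: C(10,1)·C(1,1)·C(9,6) = 10·1·84 = 840
h=3: C(10,3)·C(3,2)·C(7,5) = 120·3·21 = 7560
h=5: C(10,5)·C(5,3)·C(5,4) = 252·10·5 = 12600
h=7: C(10,7)·C(7,4)·C(3,3) = 120·35·1 = 4200
Total favorable: 25200
Total paths: 4^10 = 1048576
P = 25200/1048576 = 1575/65536

Answer: 1575/65536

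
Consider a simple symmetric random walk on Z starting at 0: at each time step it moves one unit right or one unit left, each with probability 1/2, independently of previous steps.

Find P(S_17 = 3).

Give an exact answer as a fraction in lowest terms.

Answer: 2431/16384

Derivation:
To reach position 3 after 17 steps: need 10 steps of +1 and 7 of -1.
Favorable paths: C(17,10) = 19448
Total paths: 2^17 = 131072
P = 19448/131072 = 2431/16384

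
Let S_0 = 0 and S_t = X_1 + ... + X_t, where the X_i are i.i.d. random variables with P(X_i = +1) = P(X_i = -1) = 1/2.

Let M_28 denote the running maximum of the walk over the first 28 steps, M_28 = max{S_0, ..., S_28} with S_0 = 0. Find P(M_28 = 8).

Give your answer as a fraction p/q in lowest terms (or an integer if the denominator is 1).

Answer: 6561555/134217728

Derivation:
Let M_28 = max(S_0,...,S_28). Use the reflection principle: for j ≥ 1, #{paths with M_28 ≥ j} = #{S_28 ≥ j} + #{S_28 ≥ j+1}.
By reflection, #{M_28 ≥ 8} = #{S_28 ≥ 8} + #{S_28 ≥ 9} = 24821333 + 11698223 = 36519556.
#{M_28 ≥ 9} = #{S_28 ≥ 9} + #{S_28 ≥ 10} = 11698223 + 11698223 = 23396446.
#{M_28 = 8} = 36519556 - 23396446 = 13123110.
P(M_28 = 8) = 13123110/268435456 = 6561555/134217728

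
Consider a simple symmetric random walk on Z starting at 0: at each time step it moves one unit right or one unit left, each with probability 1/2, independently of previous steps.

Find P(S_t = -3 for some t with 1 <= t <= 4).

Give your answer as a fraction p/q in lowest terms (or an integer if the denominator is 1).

Answer: 1/8

Derivation:
Count via complement. Let g(t,s) = #length-t paths at position s with S_1..S_t all ≠ -3.
g(t,s) = g(t-1,s-1) + g(t-1,s+1) for s ≠ -3; g(t,-3) = 0.
t=0: g(0,0)=1
t=1: g(1,-1)=1 g(1,1)=1
t=2: g(2,-2)=1 g(2,0)=2 g(2,2)=1
t=3: g(3,-1)=3 g(3,1)=3 g(3,3)=1
t=4: g(4,-2)=3 g(4,0)=6 g(4,2)=4 g(4,4)=1
Paths never hitting -3: Σ_s g(4,s) = 14
Paths hitting -3: 2^4 - 14 = 2
P = 2/16 = 1/8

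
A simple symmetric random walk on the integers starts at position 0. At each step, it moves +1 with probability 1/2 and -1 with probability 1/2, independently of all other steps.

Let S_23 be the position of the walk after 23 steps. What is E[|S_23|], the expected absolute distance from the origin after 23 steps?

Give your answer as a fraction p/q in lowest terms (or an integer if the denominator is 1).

S_23 takes values m ≡ 1 (mod 2) with |m| ≤ 23; P(S_23=m) = C(23,(23+m)/2)/2^23.
Total paths: 2^23 = 8388608
Distribution: P(S=-23)=1/8388608, P(S=-21)=23/8388608, P(S=-19)=253/8388608, P(S=-17)=1771/8388608, P(S=-15)=8855/8388608, P(S=-13)=33649/8388608, P(S=-11)=100947/8388608, P(S=-9)=245157/8388608, P(S=-7)=490314/8388608, P(S=-5)=817190/8388608, P(S=-3)=1144066/8388608, P(S=-1)=1352078/8388608, P(S=1)=1352078/8388608, P(S=3)=1144066/8388608, P(S=5)=817190/8388608, P(S=7)=490314/8388608, P(S=9)=245157/8388608, P(S=11)=100947/8388608, P(S=13)=33649/8388608, P(S=15)=8855/8388608, P(S=17)=1771/8388608, P(S=19)=253/8388608, P(S=21)=23/8388608, P(S=23)=1/8388608
E[|S_23|] = Σ_m |m|·P(S_23=m) = 32449872/8388608 = 2028117/524288

Answer: 2028117/524288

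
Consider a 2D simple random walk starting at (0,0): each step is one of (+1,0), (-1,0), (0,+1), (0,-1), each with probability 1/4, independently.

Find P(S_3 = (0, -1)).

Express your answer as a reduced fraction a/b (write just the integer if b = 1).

Answer: 9/64

Derivation:
Let h be the number of horizontal steps (so 3-h are vertical). To end at (0,-1) need (h+0)/2 right-steps and ((3-h)-1)/2 up-steps.
Sum over h with 0 ≤ h ≤ 2, h ≡ 0 (mod 2), 3-h ≡ 1 (mod 2):
h=0: C(3,0)·C(0,0)·C(3,1) = 1·1·3 = 3
h=2: C(3,2)·C(2,1)·C(1,0) = 3·2·1 = 6
Total favorable: 9
Total paths: 4^3 = 64
P = 9/64 = 9/64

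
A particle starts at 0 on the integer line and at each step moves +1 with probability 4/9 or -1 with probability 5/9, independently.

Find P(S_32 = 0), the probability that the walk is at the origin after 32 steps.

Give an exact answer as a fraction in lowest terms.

Answer: 43769338265600000000000000000/381520424476945831628649898809

Derivation:
To be at 0 after 32 steps: need exactly 16 steps of +1 and 16 of -1.
Number of such sequences: C(32,16) = 601080390
Each has probability (4/9)^16 · (5/9)^16 = 655360000000000000000/3433683820292512484657849089281
P = 601080390 · 655360000000000000000/3433683820292512484657849089281 = 43769338265600000000000000000/381520424476945831628649898809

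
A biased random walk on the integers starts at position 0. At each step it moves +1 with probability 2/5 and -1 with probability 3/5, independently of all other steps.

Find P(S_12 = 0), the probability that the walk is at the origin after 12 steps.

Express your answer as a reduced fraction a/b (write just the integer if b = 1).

To be at 0 after 12 steps: need exactly 6 steps of +1 and 6 of -1.
Number of such sequences: C(12,6) = 924
Each has probability (2/5)^6 · (3/5)^6 = 46656/244140625
P = 924 · 46656/244140625 = 43110144/244140625

Answer: 43110144/244140625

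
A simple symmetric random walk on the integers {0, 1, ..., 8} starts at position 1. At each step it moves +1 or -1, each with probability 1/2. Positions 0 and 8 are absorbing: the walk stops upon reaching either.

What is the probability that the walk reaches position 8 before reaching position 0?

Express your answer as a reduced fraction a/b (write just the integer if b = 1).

Symmetric walk (p = 1/2): the harmonic-function argument gives P(hit 8 before 0 | start at 1) = a/N.
P = 1/8 = 1/8

Answer: 1/8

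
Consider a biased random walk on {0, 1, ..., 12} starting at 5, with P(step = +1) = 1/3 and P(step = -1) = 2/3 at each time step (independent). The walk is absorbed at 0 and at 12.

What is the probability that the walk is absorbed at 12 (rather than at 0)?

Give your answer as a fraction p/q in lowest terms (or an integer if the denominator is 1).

Answer: 31/4095

Derivation:
Biased walk: p = 1/3, q = 2/3, r = q/p = 2
Gambler's ruin: P(hit 12 before 0 | start at 5) = (1 - r^a)/(1 - r^N)
r^5 = 32; r^12 = 4096
P = (1 - 32) / (1 - 4096) = -31 / -4095 = 31/4095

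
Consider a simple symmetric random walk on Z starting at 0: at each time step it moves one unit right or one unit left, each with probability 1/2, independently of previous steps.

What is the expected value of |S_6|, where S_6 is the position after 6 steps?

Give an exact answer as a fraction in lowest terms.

Answer: 15/8

Derivation:
S_6 takes values m ≡ 0 (mod 2) with |m| ≤ 6; P(S_6=m) = C(6,(6+m)/2)/2^6.
Total paths: 2^6 = 64
Distribution: P(S=-6)=1/64, P(S=-4)=6/64, P(S=-2)=15/64, P(S=0)=20/64, P(S=2)=15/64, P(S=4)=6/64, P(S=6)=1/64
E[|S_6|] = Σ_m |m|·P(S_6=m) = 120/64 = 15/8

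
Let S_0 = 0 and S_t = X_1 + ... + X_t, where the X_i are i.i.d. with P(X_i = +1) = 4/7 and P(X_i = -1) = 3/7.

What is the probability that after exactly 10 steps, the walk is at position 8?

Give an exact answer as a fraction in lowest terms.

To reach position 8 after 10 steps: need 9 steps of +1 and 1 step of -1.
Number of such sequences: C(10,9) = 10
Each has probability (4/7)^9 · (3/7)^1 = 786432/282475249
P = 10 · 786432/282475249 = 7864320/282475249

Answer: 7864320/282475249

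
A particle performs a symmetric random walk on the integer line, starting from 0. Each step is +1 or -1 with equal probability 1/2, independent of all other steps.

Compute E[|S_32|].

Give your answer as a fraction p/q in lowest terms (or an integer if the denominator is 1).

S_32 takes values m ≡ 0 (mod 2) with |m| ≤ 32; P(S_32=m) = C(32,(32+m)/2)/2^32.
Total paths: 2^32 = 4294967296
Distribution: P(S=-32)=1/4294967296, P(S=-30)=32/4294967296, P(S=-28)=496/4294967296, P(S=-26)=4960/4294967296, P(S=-24)=35960/4294967296, P(S=-22)=201376/4294967296, P(S=-20)=906192/4294967296, P(S=-18)=3365856/4294967296, P(S=-16)=10518300/4294967296, P(S=-14)=28048800/4294967296, P(S=-12)=64512240/4294967296, P(S=-10)=129024480/4294967296, P(S=-8)=225792840/4294967296, P(S=-6)=347373600/4294967296, P(S=-4)=471435600/4294967296, P(S=-2)=565722720/4294967296, P(S=0)=601080390/4294967296, P(S=2)=565722720/4294967296, P(S=4)=471435600/4294967296, P(S=6)=347373600/4294967296, P(S=8)=225792840/4294967296, P(S=10)=129024480/4294967296, P(S=12)=64512240/4294967296, P(S=14)=28048800/4294967296, P(S=16)=10518300/4294967296, P(S=18)=3365856/4294967296, P(S=20)=906192/4294967296, P(S=22)=201376/4294967296, P(S=24)=35960/4294967296, P(S=26)=4960/4294967296, P(S=28)=496/4294967296, P(S=30)=32/4294967296, P(S=32)=1/4294967296
E[|S_32|] = Σ_m |m|·P(S_32=m) = 19234572480/4294967296 = 300540195/67108864

Answer: 300540195/67108864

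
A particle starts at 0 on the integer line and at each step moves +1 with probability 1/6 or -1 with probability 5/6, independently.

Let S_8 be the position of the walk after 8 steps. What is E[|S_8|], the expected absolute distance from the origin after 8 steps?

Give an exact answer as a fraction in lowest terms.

S_8 takes values m ≡ 0 (mod 2) with |m| ≤ 8; P(S_8=m) = C(8,(8+m)/2) · (1/6)^((8+m)/2) · (5/6)^((8-m)/2).
Distribution: P(S=-8)=390625/1679616, P(S=-6)=78125/209952, P(S=-4)=109375/419904, P(S=-2)=21875/209952, P(S=0)=21875/839808, P(S=2)=875/209952, P(S=4)=175/419904, P(S=6)=5/209952, P(S=8)=1/1679616
E[|S_8|] = Σ_m |m|·P(S_8=m) = 562003/104976

Answer: 562003/104976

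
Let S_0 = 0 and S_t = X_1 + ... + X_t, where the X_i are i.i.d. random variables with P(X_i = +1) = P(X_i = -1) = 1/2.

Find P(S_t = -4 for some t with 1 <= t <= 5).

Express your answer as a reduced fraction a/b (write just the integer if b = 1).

Count via complement. Let g(t,s) = #length-t paths at position s with S_1..S_t all ≠ -4.
g(t,s) = g(t-1,s-1) + g(t-1,s+1) for s ≠ -4; g(t,-4) = 0.
t=0: g(0,0)=1
t=1: g(1,-1)=1 g(1,1)=1
t=2: g(2,-2)=1 g(2,0)=2 g(2,2)=1
t=3: g(3,-3)=1 g(3,-1)=3 g(3,1)=3 g(3,3)=1
t=4: g(4,-2)=4 g(4,0)=6 g(4,2)=4 g(4,4)=1
t=5: g(5,-3)=4 g(5,-1)=10 g(5,1)=10 g(5,3)=5 g(5,5)=1
Paths never hitting -4: Σ_s g(5,s) = 30
Paths hitting -4: 2^5 - 30 = 2
P = 2/32 = 1/16

Answer: 1/16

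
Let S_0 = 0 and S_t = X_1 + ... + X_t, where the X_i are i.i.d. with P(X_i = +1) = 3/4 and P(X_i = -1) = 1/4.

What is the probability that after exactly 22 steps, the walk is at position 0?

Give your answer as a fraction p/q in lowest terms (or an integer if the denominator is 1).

Answer: 15620645313/2199023255552

Derivation:
To be at 0 after 22 steps: need exactly 11 steps of +1 and 11 of -1.
Number of such sequences: C(22,11) = 705432
Each has probability (3/4)^11 · (1/4)^11 = 177147/17592186044416
P = 705432 · 177147/17592186044416 = 15620645313/2199023255552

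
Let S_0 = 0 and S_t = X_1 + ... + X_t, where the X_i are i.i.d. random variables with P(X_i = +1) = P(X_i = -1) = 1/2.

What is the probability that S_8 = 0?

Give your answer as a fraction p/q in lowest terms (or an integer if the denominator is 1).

To reach position 0 after 8 steps: need 4 steps of +1 and 4 of -1.
Favorable paths: C(8,4) = 70
Total paths: 2^8 = 256
P = 70/256 = 35/128

Answer: 35/128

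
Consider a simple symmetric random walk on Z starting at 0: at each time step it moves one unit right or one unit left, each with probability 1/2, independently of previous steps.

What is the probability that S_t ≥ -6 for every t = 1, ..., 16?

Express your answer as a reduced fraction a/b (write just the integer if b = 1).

Answer: 30251/32768

Derivation:
Let f(t,s) = #length-t paths at position s with S_1..S_t all ≥ -6.
f(t,s) = f(t-1,s-1) + f(t-1,s+1) for s ≥ -6; f(t,s) = 0 for s < -6.
t=0: f(0,0)=1
t=1: f(1,-1)=1 f(1,1)=1
t=2: f(2,-2)=1 f(2,0)=2 f(2,2)=1
t=3: f(3,-3)=1 f(3,-1)=3 f(3,1)=3 f(3,3)=1
t=4: f(4,-4)=1 f(4,-2)=4 f(4,0)=6 f(4,2)=4 f(4,4)=1
t=5: f(5,-5)=1 f(5,-3)=5 f(5,-1)=10 f(5,1)=10 f(5,3)=5 f(5,5)=1
t=6: f(6,-6)=1 f(6,-4)=6 f(6,-2)=15 f(6,0)=20 f(6,2)=15 f(6,4)=6 f(6,6)=1
t=7: f(7,-5)=7 f(7,-3)=21 f(7,-1)=35 f(7,1)=35 f(7,3)=21 f(7,5)=7 f(7,7)=1
t=8: f(8,-6)=7 f(8,-4)=28 f(8,-2)=56 f(8,0)=70 f(8,2)=56 f(8,4)=28 f(8,6)=8 f(8,8)=1
t=9: f(9,-5)=35 f(9,-3)=84 f(9,-1)=126 f(9,1)=126 f(9,3)=84 f(9,5)=36 f(9,7)=9 f(9,9)=1
t=10: f(10,-6)=35 f(10,-4)=119 f(10,-2)=210 f(10,0)=252 f(10,2)=210 f(10,4)=120 f(10,6)=45 f(10,8)=10 f(10,10)=1
t=11: f(11,-5)=154 f(11,-3)=329 f(11,-1)=462 f(11,1)=462 f(11,3)=330 f(11,5)=165 f(11,7)=55 f(11,9)=11 f(11,11)=1
t=12: f(12,-6)=154 f(12,-4)=483 f(12,-2)=791 f(12,0)=924 f(12,2)=792 f(12,4)=495 f(12,6)=220 f(12,8)=66 f(12,10)=12 f(12,12)=1
t=13: f(13,-5)=637 f(13,-3)=1274 f(13,-1)=1715 f(13,1)=1716 f(13,3)=1287 f(13,5)=715 f(13,7)=286 f(13,9)=78 f(13,11)=13 f(13,13)=1
t=14: f(14,-6)=637 f(14,-4)=1911 f(14,-2)=2989 f(14,0)=3431 f(14,2)=3003 f(14,4)=2002 f(14,6)=1001 f(14,8)=364 f(14,10)=91 f(14,12)=14 f(14,14)=1
t=15: f(15,-5)=2548 f(15,-3)=4900 f(15,-1)=6420 f(15,1)=6434 f(15,3)=5005 f(15,5)=3003 f(15,7)=1365 f(15,9)=455 f(15,11)=105 f(15,13)=15 f(15,15)=1
t=16: f(16,-6)=2548 f(16,-4)=7448 f(16,-2)=11320 f(16,0)=12854 f(16,2)=11439 f(16,4)=8008 f(16,6)=4368 f(16,8)=1820 f(16,10)=560 f(16,12)=120 f(16,14)=16 f(16,16)=1
Σ_s f(16,s) = 60502
P = 60502/65536 = 30251/32768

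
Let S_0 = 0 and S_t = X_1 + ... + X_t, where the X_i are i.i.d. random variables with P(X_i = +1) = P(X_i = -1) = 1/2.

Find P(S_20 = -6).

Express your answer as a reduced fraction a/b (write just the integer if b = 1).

Answer: 4845/65536

Derivation:
To reach position -6 after 20 steps: need 7 steps of +1 and 13 of -1.
Favorable paths: C(20,7) = 77520
Total paths: 2^20 = 1048576
P = 77520/1048576 = 4845/65536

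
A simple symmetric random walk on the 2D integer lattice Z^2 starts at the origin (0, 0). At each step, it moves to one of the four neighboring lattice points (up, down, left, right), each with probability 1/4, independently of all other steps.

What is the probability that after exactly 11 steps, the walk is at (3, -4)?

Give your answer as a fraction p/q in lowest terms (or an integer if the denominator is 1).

Answer: 12705/2097152

Derivation:
Let h be the number of horizontal steps (so 11-h are vertical). To end at (3,-4) need (h+3)/2 right-steps and ((11-h)-4)/2 up-steps.
Sum over h with 3 ≤ h ≤ 7, h ≡ 1 (mod 2), 11-h ≡ 0 (mod 2):
h=3: C(11,3)·C(3,3)·C(8,2) = 165·1·28 = 4620
h=5: C(11,5)·C(5,4)·C(6,1) = 462·5·6 = 13860
h=7: C(11,7)·C(7,5)·C(4,0) = 330·21·1 = 6930
Total favorable: 25410
Total paths: 4^11 = 4194304
P = 25410/4194304 = 12705/2097152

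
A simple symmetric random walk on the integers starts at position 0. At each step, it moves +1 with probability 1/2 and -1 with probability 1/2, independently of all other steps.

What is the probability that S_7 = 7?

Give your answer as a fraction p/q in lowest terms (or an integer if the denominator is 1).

Answer: 1/128

Derivation:
To reach position 7 after 7 steps: need 7 steps of +1 and 0 of -1.
Favorable paths: C(7,7) = 1
Total paths: 2^7 = 128
P = 1/128 = 1/128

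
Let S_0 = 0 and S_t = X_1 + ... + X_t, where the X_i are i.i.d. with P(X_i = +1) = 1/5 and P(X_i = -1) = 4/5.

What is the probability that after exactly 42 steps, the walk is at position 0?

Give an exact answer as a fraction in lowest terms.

Answer: 473456633351019379556352/45474735088646411895751953125

Derivation:
To be at 0 after 42 steps: need exactly 21 steps of +1 and 21 of -1.
Number of such sequences: C(42,21) = 538257874440
Each has probability (1/5)^21 · (4/5)^21 = 4398046511104/227373675443232059478759765625
P = 538257874440 · 4398046511104/227373675443232059478759765625 = 473456633351019379556352/45474735088646411895751953125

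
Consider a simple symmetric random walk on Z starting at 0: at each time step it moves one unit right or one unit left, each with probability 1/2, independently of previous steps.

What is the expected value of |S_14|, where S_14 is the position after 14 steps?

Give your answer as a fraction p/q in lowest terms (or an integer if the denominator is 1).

S_14 takes values m ≡ 0 (mod 2) with |m| ≤ 14; P(S_14=m) = C(14,(14+m)/2)/2^14.
Total paths: 2^14 = 16384
Distribution: P(S=-14)=1/16384, P(S=-12)=14/16384, P(S=-10)=91/16384, P(S=-8)=364/16384, P(S=-6)=1001/16384, P(S=-4)=2002/16384, P(S=-2)=3003/16384, P(S=0)=3432/16384, P(S=2)=3003/16384, P(S=4)=2002/16384, P(S=6)=1001/16384, P(S=8)=364/16384, P(S=10)=91/16384, P(S=12)=14/16384, P(S=14)=1/16384
E[|S_14|] = Σ_m |m|·P(S_14=m) = 48048/16384 = 3003/1024

Answer: 3003/1024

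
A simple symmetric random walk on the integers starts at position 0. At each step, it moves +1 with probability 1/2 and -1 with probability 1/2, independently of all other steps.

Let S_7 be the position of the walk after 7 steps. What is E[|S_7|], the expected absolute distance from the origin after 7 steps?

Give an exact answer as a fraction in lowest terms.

S_7 takes values m ≡ 1 (mod 2) with |m| ≤ 7; P(S_7=m) = C(7,(7+m)/2)/2^7.
Total paths: 2^7 = 128
Distribution: P(S=-7)=1/128, P(S=-5)=7/128, P(S=-3)=21/128, P(S=-1)=35/128, P(S=1)=35/128, P(S=3)=21/128, P(S=5)=7/128, P(S=7)=1/128
E[|S_7|] = Σ_m |m|·P(S_7=m) = 280/128 = 35/16

Answer: 35/16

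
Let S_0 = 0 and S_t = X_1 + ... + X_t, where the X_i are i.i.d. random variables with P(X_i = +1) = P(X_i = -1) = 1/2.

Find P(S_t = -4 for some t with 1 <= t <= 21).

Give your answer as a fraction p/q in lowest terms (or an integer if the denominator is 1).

Answer: 200965/524288

Derivation:
Count via complement. Let g(t,s) = #length-t paths at position s with S_1..S_t all ≠ -4.
g(t,s) = g(t-1,s-1) + g(t-1,s+1) for s ≠ -4; g(t,-4) = 0.
t=0: g(0,0)=1
t=1: g(1,-1)=1 g(1,1)=1
t=2: g(2,-2)=1 g(2,0)=2 g(2,2)=1
t=3: g(3,-3)=1 g(3,-1)=3 g(3,1)=3 g(3,3)=1
t=4: g(4,-2)=4 g(4,0)=6 g(4,2)=4 g(4,4)=1
t=5: g(5,-3)=4 g(5,-1)=10 g(5,1)=10 g(5,3)=5 g(5,5)=1
t=6: g(6,-2)=14 g(6,0)=20 g(6,2)=15 g(6,4)=6 g(6,6)=1
t=7: g(7,-3)=14 g(7,-1)=34 g(7,1)=35 g(7,3)=21 g(7,5)=7 g(7,7)=1
t=8: g(8,-2)=48 g(8,0)=69 g(8,2)=56 g(8,4)=28 g(8,6)=8 g(8,8)=1
t=9: g(9,-3)=48 g(9,-1)=117 g(9,1)=125 g(9,3)=84 g(9,5)=36 g(9,7)=9 g(9,9)=1
t=10: g(10,-2)=165 g(10,0)=242 g(10,2)=209 g(10,4)=120 g(10,6)=45 g(10,8)=10 g(10,10)=1
t=11: g(11,-3)=165 g(11,-1)=407 g(11,1)=451 g(11,3)=329 g(11,5)=165 g(11,7)=55 g(11,9)=11 g(11,11)=1
t=12: g(12,-2)=572 g(12,0)=858 g(12,2)=780 g(12,4)=494 g(12,6)=220 g(12,8)=66 g(12,10)=12 g(12,12)=1
t=13: g(13,-3)=572 g(13,-1)=1430 g(13,1)=1638 g(13,3)=1274 g(13,5)=714 g(13,7)=286 g(13,9)=78 g(13,11)=13 g(13,13)=1
t=14: g(14,-2)=2002 g(14,0)=3068 g(14,2)=2912 g(14,4)=1988 g(14,6)=1000 g(14,8)=364 g(14,10)=91 g(14,12)=14 g(14,14)=1
t=15: g(15,-3)=2002 g(15,-1)=5070 g(15,1)=5980 g(15,3)=4900 g(15,5)=2988 g(15,7)=1364 g(15,9)=455 g(15,11)=105 g(15,13)=15 g(15,15)=1
t=16: g(16,-2)=7072 g(16,0)=11050 g(16,2)=10880 g(16,4)=7888 g(16,6)=4352 g(16,8)=1819 g(16,10)=560 g(16,12)=120 g(16,14)=16 g(16,16)=1
t=17: g(17,-3)=7072 g(17,-1)=18122 g(17,1)=21930 g(17,3)=18768 g(17,5)=12240 g(17,7)=6171 g(17,9)=2379 g(17,11)=680 g(17,13)=136 g(17,15)=17 g(17,17)=1
t=18: g(18,-2)=25194 g(18,0)=40052 g(18,2)=40698 g(18,4)=31008 g(18,6)=18411 g(18,8)=8550 g(18,10)=3059 g(18,12)=816 g(18,14)=153 g(18,16)=18 g(18,18)=1
t=19: g(19,-3)=25194 g(19,-1)=65246 g(19,1)=80750 g(19,3)=71706 g(19,5)=49419 g(19,7)=26961 g(19,9)=11609 g(19,11)=3875 g(19,13)=969 g(19,15)=171 g(19,17)=19 g(19,19)=1
t=20: g(20,-2)=90440 g(20,0)=145996 g(20,2)=152456 g(20,4)=121125 g(20,6)=76380 g(20,8)=38570 g(20,10)=15484 g(20,12)=4844 g(20,14)=1140 g(20,16)=190 g(20,18)=20 g(20,20)=1
t=21: g(21,-3)=90440 g(21,-1)=236436 g(21,1)=298452 g(21,3)=273581 g(21,5)=197505 g(21,7)=114950 g(21,9)=54054 g(21,11)=20328 g(21,13)=5984 g(21,15)=1330 g(21,17)=210 g(21,19)=21 g(21,21)=1
Paths never hitting -4: Σ_s g(21,s) = 1293292
Paths hitting -4: 2^21 - 1293292 = 803860
P = 803860/2097152 = 200965/524288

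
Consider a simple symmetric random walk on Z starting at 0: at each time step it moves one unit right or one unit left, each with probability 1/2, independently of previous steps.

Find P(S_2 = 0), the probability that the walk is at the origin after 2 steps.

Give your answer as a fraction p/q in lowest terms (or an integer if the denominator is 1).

Answer: 1/2

Derivation:
To return to 0 after 2 steps: need exactly 1 step of +1 and 1 of -1.
Favorable paths: C(2,1) = 2
Total paths: 2^2 = 4
P = 2/4 = 1/2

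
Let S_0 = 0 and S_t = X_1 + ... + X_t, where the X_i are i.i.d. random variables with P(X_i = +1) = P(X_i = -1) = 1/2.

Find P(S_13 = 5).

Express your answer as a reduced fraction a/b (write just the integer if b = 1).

Answer: 715/8192

Derivation:
To reach position 5 after 13 steps: need 9 steps of +1 and 4 of -1.
Favorable paths: C(13,9) = 715
Total paths: 2^13 = 8192
P = 715/8192 = 715/8192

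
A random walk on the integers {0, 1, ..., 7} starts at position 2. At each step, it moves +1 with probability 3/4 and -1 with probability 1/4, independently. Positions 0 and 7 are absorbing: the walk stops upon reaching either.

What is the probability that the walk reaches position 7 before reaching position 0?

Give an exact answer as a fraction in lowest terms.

Answer: 972/1093

Derivation:
Biased walk: p = 3/4, q = 1/4, r = q/p = 1/3
Gambler's ruin: P(hit 7 before 0 | start at 2) = (1 - r^a)/(1 - r^N)
r^2 = 1/9; r^7 = 1/2187
P = (1 - 1/9) / (1 - 1/2187) = 8/9 / 2186/2187 = 972/1093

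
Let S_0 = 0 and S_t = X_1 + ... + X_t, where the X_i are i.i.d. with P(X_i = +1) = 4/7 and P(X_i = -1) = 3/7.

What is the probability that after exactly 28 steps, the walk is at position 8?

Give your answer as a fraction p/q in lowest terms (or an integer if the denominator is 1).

To reach position 8 after 28 steps: need 18 steps of +1 and 10 steps of -1.
Number of such sequences: C(28,18) = 13123110
Each has probability (4/7)^18 · (3/7)^10 = 4057816381784064/459986536544739960976801
P = 13123110 · 4057816381784064/459986536544739960976801 = 7607310105422038302720/65712362363534280139543

Answer: 7607310105422038302720/65712362363534280139543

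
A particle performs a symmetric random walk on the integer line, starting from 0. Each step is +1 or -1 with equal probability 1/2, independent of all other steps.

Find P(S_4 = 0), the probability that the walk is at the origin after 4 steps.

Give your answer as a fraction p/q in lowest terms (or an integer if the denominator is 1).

Answer: 3/8

Derivation:
To return to 0 after 4 steps: need exactly 2 steps of +1 and 2 of -1.
Favorable paths: C(4,2) = 6
Total paths: 2^4 = 16
P = 6/16 = 3/8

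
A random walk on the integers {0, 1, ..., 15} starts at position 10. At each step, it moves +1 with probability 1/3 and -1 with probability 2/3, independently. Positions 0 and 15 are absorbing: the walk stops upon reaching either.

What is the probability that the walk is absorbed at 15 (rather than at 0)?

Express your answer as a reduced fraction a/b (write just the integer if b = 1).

Answer: 33/1057

Derivation:
Biased walk: p = 1/3, q = 2/3, r = q/p = 2
Gambler's ruin: P(hit 15 before 0 | start at 10) = (1 - r^a)/(1 - r^N)
r^10 = 1024; r^15 = 32768
P = (1 - 1024) / (1 - 32768) = -1023 / -32767 = 33/1057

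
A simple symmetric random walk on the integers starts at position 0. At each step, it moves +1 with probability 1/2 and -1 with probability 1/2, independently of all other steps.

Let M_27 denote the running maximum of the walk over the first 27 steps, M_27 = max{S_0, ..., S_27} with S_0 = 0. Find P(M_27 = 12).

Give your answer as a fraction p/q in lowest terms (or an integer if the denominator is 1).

Answer: 444015/67108864

Derivation:
Let M_27 = max(S_0,...,S_27). Use the reflection principle: for j ≥ 1, #{paths with M_27 ≥ j} = #{S_27 ≥ j} + #{S_27 ≥ j+1}.
By reflection, #{M_27 ≥ 12} = #{S_27 ≥ 12} + #{S_27 ≥ 13} = 1285624 + 1285624 = 2571248.
#{M_27 ≥ 13} = #{S_27 ≥ 13} + #{S_27 ≥ 14} = 1285624 + 397594 = 1683218.
#{M_27 = 12} = 2571248 - 1683218 = 888030.
P(M_27 = 12) = 888030/134217728 = 444015/67108864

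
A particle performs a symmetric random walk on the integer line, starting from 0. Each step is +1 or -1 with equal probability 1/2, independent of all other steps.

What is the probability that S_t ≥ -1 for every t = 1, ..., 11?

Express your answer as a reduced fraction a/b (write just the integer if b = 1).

Answer: 231/512

Derivation:
Let f(t,s) = #length-t paths at position s with S_1..S_t all ≥ -1.
f(t,s) = f(t-1,s-1) + f(t-1,s+1) for s ≥ -1; f(t,s) = 0 for s < -1.
t=0: f(0,0)=1
t=1: f(1,-1)=1 f(1,1)=1
t=2: f(2,0)=2 f(2,2)=1
t=3: f(3,-1)=2 f(3,1)=3 f(3,3)=1
t=4: f(4,0)=5 f(4,2)=4 f(4,4)=1
t=5: f(5,-1)=5 f(5,1)=9 f(5,3)=5 f(5,5)=1
t=6: f(6,0)=14 f(6,2)=14 f(6,4)=6 f(6,6)=1
t=7: f(7,-1)=14 f(7,1)=28 f(7,3)=20 f(7,5)=7 f(7,7)=1
t=8: f(8,0)=42 f(8,2)=48 f(8,4)=27 f(8,6)=8 f(8,8)=1
t=9: f(9,-1)=42 f(9,1)=90 f(9,3)=75 f(9,5)=35 f(9,7)=9 f(9,9)=1
t=10: f(10,0)=132 f(10,2)=165 f(10,4)=110 f(10,6)=44 f(10,8)=10 f(10,10)=1
t=11: f(11,-1)=132 f(11,1)=297 f(11,3)=275 f(11,5)=154 f(11,7)=54 f(11,9)=11 f(11,11)=1
Σ_s f(11,s) = 924
P = 924/2048 = 231/512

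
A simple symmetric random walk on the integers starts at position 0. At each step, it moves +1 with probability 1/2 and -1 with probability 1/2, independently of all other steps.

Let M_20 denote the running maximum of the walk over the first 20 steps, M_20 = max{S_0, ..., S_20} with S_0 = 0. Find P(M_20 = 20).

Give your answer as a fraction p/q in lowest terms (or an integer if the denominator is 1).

Answer: 1/1048576

Derivation:
Let M_20 = max(S_0,...,S_20). Use the reflection principle: for j ≥ 1, #{paths with M_20 ≥ j} = #{S_20 ≥ j} + #{S_20 ≥ j+1}.
By reflection, #{M_20 ≥ 20} = #{S_20 ≥ 20} + #{S_20 ≥ 21} = 1 + 0 = 1.
#{M_20 ≥ 21} = #{S_20 ≥ 21} + #{S_20 ≥ 22} = 0 + 0 = 0.
#{M_20 = 20} = 1 - 0 = 1.
P(M_20 = 20) = 1/1048576 = 1/1048576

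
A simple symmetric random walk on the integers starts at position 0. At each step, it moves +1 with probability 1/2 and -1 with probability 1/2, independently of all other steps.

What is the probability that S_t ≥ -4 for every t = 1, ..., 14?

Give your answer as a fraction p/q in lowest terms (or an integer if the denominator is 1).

Answer: 6721/8192

Derivation:
Let f(t,s) = #length-t paths at position s with S_1..S_t all ≥ -4.
f(t,s) = f(t-1,s-1) + f(t-1,s+1) for s ≥ -4; f(t,s) = 0 for s < -4.
t=0: f(0,0)=1
t=1: f(1,-1)=1 f(1,1)=1
t=2: f(2,-2)=1 f(2,0)=2 f(2,2)=1
t=3: f(3,-3)=1 f(3,-1)=3 f(3,1)=3 f(3,3)=1
t=4: f(4,-4)=1 f(4,-2)=4 f(4,0)=6 f(4,2)=4 f(4,4)=1
t=5: f(5,-3)=5 f(5,-1)=10 f(5,1)=10 f(5,3)=5 f(5,5)=1
t=6: f(6,-4)=5 f(6,-2)=15 f(6,0)=20 f(6,2)=15 f(6,4)=6 f(6,6)=1
t=7: f(7,-3)=20 f(7,-1)=35 f(7,1)=35 f(7,3)=21 f(7,5)=7 f(7,7)=1
t=8: f(8,-4)=20 f(8,-2)=55 f(8,0)=70 f(8,2)=56 f(8,4)=28 f(8,6)=8 f(8,8)=1
t=9: f(9,-3)=75 f(9,-1)=125 f(9,1)=126 f(9,3)=84 f(9,5)=36 f(9,7)=9 f(9,9)=1
t=10: f(10,-4)=75 f(10,-2)=200 f(10,0)=251 f(10,2)=210 f(10,4)=120 f(10,6)=45 f(10,8)=10 f(10,10)=1
t=11: f(11,-3)=275 f(11,-1)=451 f(11,1)=461 f(11,3)=330 f(11,5)=165 f(11,7)=55 f(11,9)=11 f(11,11)=1
t=12: f(12,-4)=275 f(12,-2)=726 f(12,0)=912 f(12,2)=791 f(12,4)=495 f(12,6)=220 f(12,8)=66 f(12,10)=12 f(12,12)=1
t=13: f(13,-3)=1001 f(13,-1)=1638 f(13,1)=1703 f(13,3)=1286 f(13,5)=715 f(13,7)=286 f(13,9)=78 f(13,11)=13 f(13,13)=1
t=14: f(14,-4)=1001 f(14,-2)=2639 f(14,0)=3341 f(14,2)=2989 f(14,4)=2001 f(14,6)=1001 f(14,8)=364 f(14,10)=91 f(14,12)=14 f(14,14)=1
Σ_s f(14,s) = 13442
P = 13442/16384 = 6721/8192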